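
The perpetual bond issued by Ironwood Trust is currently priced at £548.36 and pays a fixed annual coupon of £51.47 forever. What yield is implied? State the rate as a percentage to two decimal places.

9.39%

P = C/r ⇒ r = C/P = £51.47/£548.36 = 0.093862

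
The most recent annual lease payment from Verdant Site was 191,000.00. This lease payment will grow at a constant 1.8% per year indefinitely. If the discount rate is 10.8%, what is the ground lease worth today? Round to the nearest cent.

2160422.22

D₁ = D₀ × (1 + g) = 191,000.00 × 1.018 = 194,438.0000
Growing perpetuity: P = D₁ / (r − g) = 194,438.0000 / (0.108 − 0.018) = 2,160,422.22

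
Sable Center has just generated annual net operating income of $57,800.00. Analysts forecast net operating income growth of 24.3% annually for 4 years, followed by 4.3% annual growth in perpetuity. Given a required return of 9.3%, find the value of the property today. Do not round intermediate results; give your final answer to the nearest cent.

$2338898.37

D_1 = 71845.40000
D_2 = 89303.83220
D_3 = 111004.66342
D_4 = 137978.79664
Terminal value at year 4: TV = D_4×(1+g_2)/(r−g_2) = 143911.88489/0.05 = 2878237.69784
P_0 = D_1/(1+r)^1 + D_2/(1+r)^2 + D_3/(1+r)^3 + D_4/(1+r)^4 + TV/(1+r)^4
    = 65732.29643 + 74753.19713 + 85012.09884 + 96678.90106 + 2016721.87615 = 2338898.36962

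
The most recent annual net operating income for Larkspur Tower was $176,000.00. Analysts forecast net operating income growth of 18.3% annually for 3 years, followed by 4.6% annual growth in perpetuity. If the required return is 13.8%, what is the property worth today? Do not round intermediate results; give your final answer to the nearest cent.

D_1 = 208208.00000
D_2 = 246310.06400
D_3 = 291384.80571
Terminal value at year 3: TV = D_3×(1+g_2)/(r−g_2) = 304788.50677/0.092 = 3312918.55190
P_0 = D_1/(1+r)^1 + D_2/(1+r)^2 + D_3/(1+r)^3 + TV/(1+r)^3
    = 182959.57821 + 190194.35942 + 197715.22600 + 2247936.15653 = 2818805.32016

$2818805.32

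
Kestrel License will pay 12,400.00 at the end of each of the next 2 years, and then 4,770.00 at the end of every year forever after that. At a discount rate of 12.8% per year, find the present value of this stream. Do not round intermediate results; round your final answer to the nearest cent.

PV of 2-year annuity: 12,400.00 × [1 − (1+0.128)^−2] / 0.128 = 20738.39344
Perpetuity value at year 2: 4,770.00 / 0.128 = 37265.62500
PV of perpetuity: 37265.62500 / (1+0.128)^2 = 29288.03333
Total PV = 20738.39344 + 29288.03333 = 50026.42677

50026.43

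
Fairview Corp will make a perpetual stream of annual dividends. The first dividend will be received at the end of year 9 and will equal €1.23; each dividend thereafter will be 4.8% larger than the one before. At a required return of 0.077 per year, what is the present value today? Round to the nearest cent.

€23.43

Value at end of year 8: C₁ / (r − g) = €1.23 / (0.077 − 0.048) = €42.4138
Discount to today: PV = €42.4138 / (1 + 0.077)^8 = €42.4138 / 1.810196 = €23.43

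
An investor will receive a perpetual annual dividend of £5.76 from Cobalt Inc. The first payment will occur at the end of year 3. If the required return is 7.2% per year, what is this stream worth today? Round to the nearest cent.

Value at end of year 2: C / r = £5.76 / 0.072 = £80.0000
Discount to today: PV = £80.0000 / (1 + 0.072)^2 = £80.0000 / 1.149184 = £69.61

£69.61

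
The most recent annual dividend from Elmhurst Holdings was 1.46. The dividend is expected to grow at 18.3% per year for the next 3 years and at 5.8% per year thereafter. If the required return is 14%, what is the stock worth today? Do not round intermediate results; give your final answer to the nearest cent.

D_1 = 1.72718
D_2 = 2.04325
D_3 = 2.41717
Terminal value at year 3: TV = D_3×(1+g_2)/(r−g_2) = 2.55737/0.082 = 31.18738
P_0 = D_1/(1+r)^1 + D_2/(1+r)^2 + D_3/(1+r)^3 + TV/(1+r)^3
    = 1.51507 + 1.57222 + 1.63152 + 21.05059 = 25.76940

25.77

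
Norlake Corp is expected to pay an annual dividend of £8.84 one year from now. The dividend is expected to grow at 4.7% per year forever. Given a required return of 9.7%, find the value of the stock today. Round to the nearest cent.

£176.80

Growing perpetuity: P = D₁ / (r − g) = £8.8400 / (0.097 − 0.047) = £176.80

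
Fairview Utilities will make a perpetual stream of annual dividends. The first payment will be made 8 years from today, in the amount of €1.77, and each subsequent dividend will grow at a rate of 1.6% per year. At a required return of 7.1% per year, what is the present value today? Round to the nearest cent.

Value at end of year 7: C₁ / (r − g) = €1.77 / (0.071 − 0.016) = €32.1818
Discount to today: PV = €32.1818 / (1 + 0.071)^7 = €32.1818 / 1.616316 = €19.91

€19.91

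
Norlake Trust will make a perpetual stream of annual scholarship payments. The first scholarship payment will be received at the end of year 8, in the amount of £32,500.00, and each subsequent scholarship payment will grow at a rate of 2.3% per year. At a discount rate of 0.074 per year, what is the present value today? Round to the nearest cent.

Value at end of year 7: C₁ / (r − g) = £32,500.00 / (0.074 − 0.023) = £637,254.9020
Discount to today: PV = £637,254.9020 / (1 + 0.074)^7 = £637,254.9020 / 1.648276 = £386,619.02

£386619.02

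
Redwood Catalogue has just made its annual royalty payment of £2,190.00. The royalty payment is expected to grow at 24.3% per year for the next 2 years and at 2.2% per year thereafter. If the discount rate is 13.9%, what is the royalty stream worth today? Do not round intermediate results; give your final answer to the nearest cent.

£27780.79

D_1 = 2722.17000
D_2 = 3383.65731
Terminal value at year 2: TV = D_2×(1+g_2)/(r−g_2) = 3458.09777/0.117 = 29556.39120
P_0 = D_1/(1+r)^1 + D_2/(1+r)^2 + TV/(1+r)^2
    = 2389.96488 + 2608.18819 + 22782.63530 = 27780.78837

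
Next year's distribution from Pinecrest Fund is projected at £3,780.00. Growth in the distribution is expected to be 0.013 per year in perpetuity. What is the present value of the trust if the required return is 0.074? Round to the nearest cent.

Growing perpetuity: P = D₁ / (r − g) = £3,780.0000 / (0.074 − 0.013) = £61,967.21

£61967.21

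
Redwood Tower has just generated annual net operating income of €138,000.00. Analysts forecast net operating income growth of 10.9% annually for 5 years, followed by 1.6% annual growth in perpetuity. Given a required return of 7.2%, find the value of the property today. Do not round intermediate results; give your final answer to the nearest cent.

D_1 = 153042.00000
D_2 = 169723.57800
D_3 = 188223.44800
D_4 = 208739.80383
D_5 = 231492.44245
Terminal value at year 5: TV = D_5×(1+g_2)/(r−g_2) = 235196.32153/0.056 = 4199934.31306
P_0 = D_1/(1+r)^1 + D_2/(1+r)^2 + D_3/(1+r)^3 + D_4/(1+r)^4 + D_5/(1+r)^5 + TV/(1+r)^5
    = 142763.05970 + 147690.51605 + 152788.04319 + 158061.51110 + 163516.99236 + 2966665.43285 = 3731485.55526

€3731485.56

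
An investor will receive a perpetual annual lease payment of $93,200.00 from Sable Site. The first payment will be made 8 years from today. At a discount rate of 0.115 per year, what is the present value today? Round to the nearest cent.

Value at end of year 7: C / r = $93,200.00 / 0.115 = $810,434.7826
Discount to today: PV = $810,434.7826 / (1 + 0.115)^7 = $810,434.7826 / 2.142516 = $378,263.12

$378263.12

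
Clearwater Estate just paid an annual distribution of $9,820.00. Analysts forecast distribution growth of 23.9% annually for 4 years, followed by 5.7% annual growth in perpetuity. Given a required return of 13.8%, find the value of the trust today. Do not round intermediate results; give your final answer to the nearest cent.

$228864.08

D_1 = 12166.98000
D_2 = 15074.88822
D_3 = 18677.78650
D_4 = 23141.77748
Terminal value at year 4: TV = D_4×(1+g_2)/(r−g_2) = 24460.85880/0.081 = 301985.91106
P_0 = D_1/(1+r)^1 + D_2/(1+r)^2 + D_3/(1+r)^3 + D_4/(1+r)^4 + TV/(1+r)^4
    = 10691.54657 + 11640.44482 + 12673.55987 + 13798.36615 + 180060.16073 = 228864.07814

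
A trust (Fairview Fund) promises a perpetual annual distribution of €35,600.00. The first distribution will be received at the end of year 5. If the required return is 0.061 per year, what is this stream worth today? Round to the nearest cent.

Value at end of year 4: C / r = €35,600.00 / 0.061 = €583,606.5574
Discount to today: PV = €583,606.5574 / (1 + 0.061)^4 = €583,606.5574 / 1.267248 = €460,530.74

€460530.74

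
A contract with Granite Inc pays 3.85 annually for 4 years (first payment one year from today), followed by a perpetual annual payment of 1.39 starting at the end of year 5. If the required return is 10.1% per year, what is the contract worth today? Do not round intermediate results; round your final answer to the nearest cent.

21.54

PV of 4-year annuity: 3.85 × [1 − (1+0.101)^−4] / 0.101 = 12.17761
Perpetuity value at year 4: 1.39 / 0.101 = 13.76238
PV of perpetuity: 13.76238 / (1+0.101)^4 = 9.36578
Total PV = 12.17761 + 9.36578 = 21.54340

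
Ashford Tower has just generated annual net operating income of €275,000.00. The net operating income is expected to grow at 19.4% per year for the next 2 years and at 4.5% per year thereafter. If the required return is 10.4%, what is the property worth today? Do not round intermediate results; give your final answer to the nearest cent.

D_1 = 328350.00000
D_2 = 392049.90000
Terminal value at year 2: TV = D_2×(1+g_2)/(r−g_2) = 409692.14550/0.059 = 6943934.66949
P_0 = D_1/(1+r)^1 + D_2/(1+r)^2 + TV/(1+r)^2
    = 297418.47826 + 321664.54986 + 5697278.89156 = 6316361.91968

€6316361.92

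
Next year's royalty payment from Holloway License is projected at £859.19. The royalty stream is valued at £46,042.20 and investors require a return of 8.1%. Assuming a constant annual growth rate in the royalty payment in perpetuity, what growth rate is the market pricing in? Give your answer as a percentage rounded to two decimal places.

6.23%

P = D₁/(r−g) ⇒ g = r − D₁/P = 0.081 − £859.19/£46,042.20 = 0.062339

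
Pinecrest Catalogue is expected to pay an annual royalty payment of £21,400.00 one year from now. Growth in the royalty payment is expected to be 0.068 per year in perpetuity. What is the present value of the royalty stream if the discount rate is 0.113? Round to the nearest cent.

£475555.56

Growing perpetuity: P = D₁ / (r − g) = £21,400.0000 / (0.113 − 0.068) = £475,555.56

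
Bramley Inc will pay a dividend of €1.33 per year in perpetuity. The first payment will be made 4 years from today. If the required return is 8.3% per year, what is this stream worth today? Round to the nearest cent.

€12.62

Value at end of year 3: C / r = €1.33 / 0.083 = €16.0241
Discount to today: PV = €16.0241 / (1 + 0.083)^3 = €16.0241 / 1.270239 = €12.62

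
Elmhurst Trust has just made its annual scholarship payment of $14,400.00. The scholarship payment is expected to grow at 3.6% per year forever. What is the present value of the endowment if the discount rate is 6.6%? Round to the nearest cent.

D₁ = D₀ × (1 + g) = $14,400.00 × 1.036 = $14,918.4000
Growing perpetuity: P = D₁ / (r − g) = $14,918.4000 / (0.066 − 0.036) = $497,280.00

$497280.00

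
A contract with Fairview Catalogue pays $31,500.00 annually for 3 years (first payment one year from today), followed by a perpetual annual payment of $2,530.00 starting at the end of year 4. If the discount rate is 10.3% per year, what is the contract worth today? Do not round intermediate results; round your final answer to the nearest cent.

$96228.40

PV of 3-year annuity: $31,500.00 × [1 − (1+0.103)^−3] / 0.103 = 77923.94835
Perpetuity value at year 3: $2,530.00 / 0.103 = 24563.10680
PV of perpetuity: 24563.10680 / (1+0.103)^3 = 18304.45317
Total PV = 77923.94835 + 18304.45317 = 96228.40152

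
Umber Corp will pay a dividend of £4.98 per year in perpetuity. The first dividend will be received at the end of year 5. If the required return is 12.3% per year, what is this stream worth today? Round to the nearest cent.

£25.46

Value at end of year 4: C / r = £4.98 / 0.123 = £40.4878
Discount to today: PV = £40.4878 / (1 + 0.123)^4 = £40.4878 / 1.590446 = £25.46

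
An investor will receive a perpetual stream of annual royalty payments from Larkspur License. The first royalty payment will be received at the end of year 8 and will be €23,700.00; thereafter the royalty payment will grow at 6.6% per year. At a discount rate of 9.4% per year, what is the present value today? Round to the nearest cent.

Value at end of year 7: C₁ / (r − g) = €23,700.00 / (0.094 − 0.066) = €846,428.5714
Discount to today: PV = €846,428.5714 / (1 + 0.094)^7 = €846,428.5714 / 1.875518 = €451,303.87

€451303.87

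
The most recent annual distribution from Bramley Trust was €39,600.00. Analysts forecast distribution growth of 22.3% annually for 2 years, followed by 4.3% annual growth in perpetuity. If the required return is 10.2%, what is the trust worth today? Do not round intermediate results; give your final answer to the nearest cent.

D_1 = 48430.80000
D_2 = 59230.86840
Terminal value at year 2: TV = D_2×(1+g_2)/(r−g_2) = 61777.79574/0.059 = 1047081.28375
P_0 = D_1/(1+r)^1 + D_2/(1+r)^2 + TV/(1+r)^2
    = 43948.09437 + 48773.61109 + 862218.24348 = 954939.94894

€954939.95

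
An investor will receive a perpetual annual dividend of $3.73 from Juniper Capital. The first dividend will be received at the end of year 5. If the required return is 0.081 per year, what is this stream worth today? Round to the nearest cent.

Value at end of year 4: C / r = $3.73 / 0.081 = $46.0494
Discount to today: PV = $46.0494 / (1 + 0.081)^4 = $46.0494 / 1.365535 = $33.72

$33.72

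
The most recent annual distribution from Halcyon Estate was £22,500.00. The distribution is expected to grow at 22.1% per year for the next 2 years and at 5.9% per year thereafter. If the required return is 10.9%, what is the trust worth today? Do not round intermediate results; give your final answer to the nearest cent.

D_1 = 27472.50000
D_2 = 33543.92250
Terminal value at year 2: TV = D_2×(1+g_2)/(r−g_2) = 35523.01393/0.05 = 710460.27855
P_0 = D_1/(1+r)^1 + D_2/(1+r)^2 + TV/(1+r)^2
    = 24772.31740 + 27274.12042 + 577665.87056 = 629712.30839

£629712.31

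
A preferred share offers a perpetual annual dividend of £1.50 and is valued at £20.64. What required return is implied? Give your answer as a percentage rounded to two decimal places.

P = C/r ⇒ r = C/P = £1.50/£20.64 = 0.072674

7.27%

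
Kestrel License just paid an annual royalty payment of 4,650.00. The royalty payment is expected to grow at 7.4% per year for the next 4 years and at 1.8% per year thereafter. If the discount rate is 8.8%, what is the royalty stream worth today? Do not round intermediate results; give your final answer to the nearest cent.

82219.54

D_1 = 4994.10000
D_2 = 5363.66340
D_3 = 5760.57449
D_4 = 6186.85700
Terminal value at year 4: TV = D_4×(1+g_2)/(r−g_2) = 6298.22043/0.07 = 89974.57757
P_0 = D_1/(1+r)^1 + D_2/(1+r)^2 + D_3/(1+r)^3 + D_4/(1+r)^4 + TV/(1+r)^4
    = 4590.16544 + 4531.10081 + 4472.79621 + 4415.24184 + 64210.23138 = 82219.53568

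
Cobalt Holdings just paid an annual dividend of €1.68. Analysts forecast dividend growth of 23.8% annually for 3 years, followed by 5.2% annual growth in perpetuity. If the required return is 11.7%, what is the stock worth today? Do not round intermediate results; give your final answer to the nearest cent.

€43.23

D_1 = 2.07984
D_2 = 2.57484
D_3 = 3.18765
Terminal value at year 3: TV = D_3×(1+g_2)/(r−g_2) = 3.35341/0.065 = 51.59096
P_0 = D_1/(1+r)^1 + D_2/(1+r)^2 + D_3/(1+r)^3 + TV/(1+r)^3
    = 1.86199 + 2.06369 + 2.28724 + 37.01810 = 43.23101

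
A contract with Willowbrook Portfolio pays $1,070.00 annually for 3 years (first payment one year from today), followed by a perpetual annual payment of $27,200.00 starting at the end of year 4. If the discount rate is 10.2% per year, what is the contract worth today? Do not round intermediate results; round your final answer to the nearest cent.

$201913.34

PV of 3-year annuity: $1,070.00 × [1 − (1+0.102)^−3] / 0.102 = 2651.59032
Perpetuity value at year 3: $27,200.00 / 0.102 = 266666.66667
PV of perpetuity: 266666.66667 / (1+0.102)^3 = 199261.75393
Total PV = 2651.59032 + 199261.75393 = 201913.34425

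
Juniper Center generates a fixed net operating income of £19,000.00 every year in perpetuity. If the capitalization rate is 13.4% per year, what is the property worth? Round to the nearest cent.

Level perpetuity: PV = C / r = £19,000.00 / 0.134 = £141,791.04

£141791.04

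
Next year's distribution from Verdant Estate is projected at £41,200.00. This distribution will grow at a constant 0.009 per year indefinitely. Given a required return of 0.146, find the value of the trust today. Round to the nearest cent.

Growing perpetuity: P = D₁ / (r − g) = £41,200.0000 / (0.146 − 0.009) = £300,729.93

£300729.93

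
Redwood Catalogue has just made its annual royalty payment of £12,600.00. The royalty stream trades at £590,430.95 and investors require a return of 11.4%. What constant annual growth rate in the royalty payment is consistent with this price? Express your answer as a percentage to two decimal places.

P = D₀(1+g)/(r−g) ⇒ P(r−g) = D₀(1+g) ⇒ g(P+D₀) = P·r − D₀
g = (P·r − D₀)/(P + D₀) = (£590,430.95×0.114 − £12,600.00) / (£590,430.95 + £12,600.00) = 0.090724

9.07%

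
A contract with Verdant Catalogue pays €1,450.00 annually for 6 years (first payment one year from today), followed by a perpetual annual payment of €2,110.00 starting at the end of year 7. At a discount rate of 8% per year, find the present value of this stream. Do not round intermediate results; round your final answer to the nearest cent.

PV of 6-year annuity: €1,450.00 × [1 − (1+0.08)^−6] / 0.08 = 6703.17551
Perpetuity value at year 6: €2,110.00 / 0.08 = 26375.00000
PV of perpetuity: 26375.00000 / (1+0.08)^6 = 16620.72391
Total PV = 6703.17551 + 16620.72391 = 23323.89942

€23323.90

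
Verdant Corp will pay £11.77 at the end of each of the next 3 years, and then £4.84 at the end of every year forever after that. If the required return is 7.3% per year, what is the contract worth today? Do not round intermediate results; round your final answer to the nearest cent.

£84.39

PV of 3-year annuity: £11.77 × [1 − (1+0.073)^−3] / 0.073 = 30.71968
Perpetuity value at year 3: £4.84 / 0.073 = 66.30137
PV of perpetuity: 66.30137 / (1+0.073)^3 = 53.66898
Total PV = 30.71968 + 53.66898 = 84.38866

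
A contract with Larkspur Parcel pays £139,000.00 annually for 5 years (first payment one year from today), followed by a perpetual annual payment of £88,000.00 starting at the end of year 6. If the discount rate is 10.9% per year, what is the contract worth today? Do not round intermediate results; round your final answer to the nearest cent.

PV of 5-year annuity: £139,000.00 × [1 − (1+0.109)^−5] / 0.109 = 515024.62061
Perpetuity value at year 5: £88,000.00 / 0.109 = 807339.44954
PV of perpetuity: 807339.44954 / (1+0.109)^5 = 481280.69693
Total PV = 515024.62061 + 481280.69693 = 996305.31753

£996305.32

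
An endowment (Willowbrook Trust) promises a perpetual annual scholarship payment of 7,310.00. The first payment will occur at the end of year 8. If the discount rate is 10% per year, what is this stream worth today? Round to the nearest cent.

Value at end of year 7: C / r = 7,310.00 / 0.1 = 73,100.0000
Discount to today: PV = 73,100.0000 / (1 + 0.1)^7 = 73,100.0000 / 1.948717 = 37,511.86

37511.86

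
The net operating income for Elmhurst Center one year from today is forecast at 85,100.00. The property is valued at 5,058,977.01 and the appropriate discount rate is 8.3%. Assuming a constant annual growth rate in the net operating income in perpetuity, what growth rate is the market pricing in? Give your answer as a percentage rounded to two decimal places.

P = D₁/(r−g) ⇒ g = r − D₁/P = 0.083 − 85,100.00/5,058,977.01 = 0.066178

6.62%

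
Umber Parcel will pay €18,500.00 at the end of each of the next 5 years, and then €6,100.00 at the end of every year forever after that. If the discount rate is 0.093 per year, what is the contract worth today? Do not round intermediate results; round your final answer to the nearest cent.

€113449.96

PV of 5-year annuity: €18,500.00 × [1 − (1+0.093)^−5] / 0.093 = 71401.89295
Perpetuity value at year 5: €6,100.00 / 0.093 = 65591.39785
PV of perpetuity: 65591.39785 / (1+0.093)^5 = 42048.07098
Total PV = 71401.89295 + 42048.07098 = 113449.96394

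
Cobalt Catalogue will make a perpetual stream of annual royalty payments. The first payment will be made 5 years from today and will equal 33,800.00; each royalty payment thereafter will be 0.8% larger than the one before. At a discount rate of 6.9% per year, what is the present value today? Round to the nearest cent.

Value at end of year 4: C₁ / (r − g) = 33,800.00 / (0.069 − 0.008) = 554,098.3607
Discount to today: PV = 554,098.3607 / (1 + 0.069)^4 = 554,098.3607 / 1.305903 = 424,302.94

424302.94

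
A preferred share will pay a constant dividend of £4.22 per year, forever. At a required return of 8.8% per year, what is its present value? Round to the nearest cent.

£47.95

Level perpetuity: PV = C / r = £4.22 / 0.088 = £47.95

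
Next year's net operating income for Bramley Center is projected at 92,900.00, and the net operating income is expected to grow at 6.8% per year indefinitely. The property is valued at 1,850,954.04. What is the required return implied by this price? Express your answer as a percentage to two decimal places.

11.82%

P = D₁/(r − g) ⇒ r = D₁/P + g = 92,900.0000/1,850,954.04 + 0.068 = 0.050190 + 0.068 = 0.118190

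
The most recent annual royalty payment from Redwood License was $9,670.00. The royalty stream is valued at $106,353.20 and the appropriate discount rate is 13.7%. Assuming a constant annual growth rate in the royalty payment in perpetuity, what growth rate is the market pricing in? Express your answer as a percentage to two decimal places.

4.22%

P = D₀(1+g)/(r−g) ⇒ P(r−g) = D₀(1+g) ⇒ g(P+D₀) = P·r − D₀
g = (P·r − D₀)/(P + D₀) = ($106,353.20×0.137 − $9,670.00) / ($106,353.20 + $9,670.00) = 0.042236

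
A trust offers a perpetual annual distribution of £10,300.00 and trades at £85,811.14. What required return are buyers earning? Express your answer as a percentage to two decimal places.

P = C/r ⇒ r = C/P = £10,300.00/£85,811.14 = 0.120031

12.00%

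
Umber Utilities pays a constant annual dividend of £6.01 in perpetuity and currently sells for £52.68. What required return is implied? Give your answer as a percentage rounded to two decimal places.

11.41%

P = C/r ⇒ r = C/P = £6.01/£52.68 = 0.114085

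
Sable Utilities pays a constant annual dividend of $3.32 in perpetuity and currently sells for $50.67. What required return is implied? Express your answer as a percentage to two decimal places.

P = C/r ⇒ r = C/P = $3.32/$50.67 = 0.065522

6.55%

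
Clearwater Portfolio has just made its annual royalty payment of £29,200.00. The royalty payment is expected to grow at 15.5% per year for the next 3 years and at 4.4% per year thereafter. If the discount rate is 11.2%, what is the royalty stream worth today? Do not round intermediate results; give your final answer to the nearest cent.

D_1 = 33726.00000
D_2 = 38953.53000
D_3 = 44991.32715
Terminal value at year 3: TV = D_3×(1+g_2)/(r−g_2) = 46970.94554/0.068 = 690749.19919
P_0 = D_1/(1+r)^1 + D_2/(1+r)^2 + D_3/(1+r)^3 + TV/(1+r)^3
    = 30329.13669 + 31501.93604 + 32720.08645 + 502349.56249 = 596900.72167

£596900.72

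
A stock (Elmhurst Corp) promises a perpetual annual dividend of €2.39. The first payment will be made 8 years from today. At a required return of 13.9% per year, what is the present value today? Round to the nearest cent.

Value at end of year 7: C / r = €2.39 / 0.139 = €17.1942
Discount to today: PV = €17.1942 / (1 + 0.139)^7 = €17.1942 / 2.486944 = €6.91

€6.91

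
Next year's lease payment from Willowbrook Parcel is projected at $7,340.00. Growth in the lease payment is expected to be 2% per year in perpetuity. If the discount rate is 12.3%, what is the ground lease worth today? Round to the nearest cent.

Growing perpetuity: P = D₁ / (r − g) = $7,340.0000 / (0.123 − 0.02) = $71,262.14

$71262.14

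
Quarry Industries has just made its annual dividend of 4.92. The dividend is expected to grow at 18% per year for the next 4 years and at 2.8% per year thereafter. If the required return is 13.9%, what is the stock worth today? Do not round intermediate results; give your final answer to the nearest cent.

74.00

D_1 = 5.80560
D_2 = 6.85061
D_3 = 8.08372
D_4 = 9.53879
Terminal value at year 4: TV = D_4×(1+g_2)/(r−g_2) = 9.80587/0.111 = 88.34119
P_0 = D_1/(1+r)^1 + D_2/(1+r)^2 + D_3/(1+r)^3 + D_4/(1+r)^4 + TV/(1+r)^4
    = 5.09710 + 5.28058 + 5.47066 + 5.66759 + 52.48901 = 74.00494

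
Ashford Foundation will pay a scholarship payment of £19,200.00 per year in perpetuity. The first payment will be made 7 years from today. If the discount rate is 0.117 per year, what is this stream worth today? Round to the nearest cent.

Value at end of year 6: C / r = £19,200.00 / 0.117 = £164,102.5641
Discount to today: PV = £164,102.5641 / (1 + 0.117)^6 = £164,102.5641 / 1.942312 = £84,488.25

£84488.25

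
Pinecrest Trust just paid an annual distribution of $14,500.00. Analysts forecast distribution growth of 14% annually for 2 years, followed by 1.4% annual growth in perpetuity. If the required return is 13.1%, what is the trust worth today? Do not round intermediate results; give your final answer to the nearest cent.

D_1 = 16530.00000
D_2 = 18844.20000
Terminal value at year 2: TV = D_2×(1+g_2)/(r−g_2) = 19108.01880/0.117 = 163316.40000
P_0 = D_1/(1+r)^1 + D_2/(1+r)^2 + TV/(1+r)^2
    = 14615.38462 + 14731.68741 + 127674.62423 = 157021.69625

$157021.70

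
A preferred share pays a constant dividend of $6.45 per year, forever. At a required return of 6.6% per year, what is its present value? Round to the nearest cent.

Level perpetuity: PV = C / r = $6.45 / 0.066 = $97.73

$97.73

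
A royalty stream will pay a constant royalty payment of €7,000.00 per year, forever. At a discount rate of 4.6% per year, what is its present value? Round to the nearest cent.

Level perpetuity: PV = C / r = €7,000.00 / 0.046 = €152,173.91

€152173.91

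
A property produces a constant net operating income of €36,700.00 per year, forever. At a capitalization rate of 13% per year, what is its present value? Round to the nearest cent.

Level perpetuity: PV = C / r = €36,700.00 / 0.13 = €282,307.69

€282307.69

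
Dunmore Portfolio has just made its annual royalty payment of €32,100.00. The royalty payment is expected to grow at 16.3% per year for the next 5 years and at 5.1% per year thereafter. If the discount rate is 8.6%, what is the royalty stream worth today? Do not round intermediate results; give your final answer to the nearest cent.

D_1 = 37332.30000
D_2 = 43417.46490
D_3 = 50494.51168
D_4 = 58725.11708
D_5 = 68297.31117
Terminal value at year 5: TV = D_5×(1+g_2)/(r−g_2) = 71780.47404/0.035 = 2050870.68675
P_0 = D_1/(1+r)^1 + D_2/(1+r)^2 + D_3/(1+r)^3 + D_4/(1+r)^4 + D_5/(1+r)^5 + TV/(1+r)^5
    = 34375.96685 + 36813.30520 + 39423.45667 + 42218.67414 + 45212.07921 + 1357654.14994 = 1555697.63201

€1555697.63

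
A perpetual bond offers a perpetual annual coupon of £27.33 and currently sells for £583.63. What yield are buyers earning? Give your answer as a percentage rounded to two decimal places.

P = C/r ⇒ r = C/P = £27.33/£583.63 = 0.046828

4.68%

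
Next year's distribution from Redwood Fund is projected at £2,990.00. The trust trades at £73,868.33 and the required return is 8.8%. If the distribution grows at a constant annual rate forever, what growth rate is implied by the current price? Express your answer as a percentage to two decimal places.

4.75%

P = D₁/(r−g) ⇒ g = r − D₁/P = 0.088 − £2,990.00/£73,868.33 = 0.047523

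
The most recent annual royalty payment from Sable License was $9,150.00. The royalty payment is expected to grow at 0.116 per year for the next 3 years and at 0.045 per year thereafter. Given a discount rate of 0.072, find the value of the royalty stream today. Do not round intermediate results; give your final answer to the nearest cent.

D_1 = 10211.40000
D_2 = 11395.92240
D_3 = 12717.84940
Terminal value at year 3: TV = D_3×(1+g_2)/(r−g_2) = 13290.15262/0.027 = 492227.87486
P_0 = D_1/(1+r)^1 + D_2/(1+r)^2 + D_3/(1+r)^3 + TV/(1+r)^3
    = 9525.55970 + 9916.53417 + 10323.55609 + 399559.85614 = 429325.50610

$429325.51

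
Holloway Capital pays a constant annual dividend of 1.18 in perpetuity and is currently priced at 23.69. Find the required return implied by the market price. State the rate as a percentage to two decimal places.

P = C/r ⇒ r = C/P = 1.18/23.69 = 0.049810

4.98%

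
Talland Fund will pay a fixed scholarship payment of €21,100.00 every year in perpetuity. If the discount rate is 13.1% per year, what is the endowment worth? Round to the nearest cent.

€161068.70

Level perpetuity: PV = C / r = €21,100.00 / 0.131 = €161,068.70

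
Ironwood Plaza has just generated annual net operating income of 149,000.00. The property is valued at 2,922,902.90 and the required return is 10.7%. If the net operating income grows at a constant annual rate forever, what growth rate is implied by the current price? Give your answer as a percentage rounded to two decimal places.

5.33%

P = D₀(1+g)/(r−g) ⇒ P(r−g) = D₀(1+g) ⇒ g(P+D₀) = P·r − D₀
g = (P·r − D₀)/(P + D₀) = (2,922,902.90×0.107 − 149,000.00) / (2,922,902.90 + 149,000.00) = 0.053306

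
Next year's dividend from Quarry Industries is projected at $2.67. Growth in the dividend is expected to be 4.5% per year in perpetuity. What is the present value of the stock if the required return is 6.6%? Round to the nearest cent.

$127.14

Growing perpetuity: P = D₁ / (r − g) = $2.6700 / (0.066 − 0.045) = $127.14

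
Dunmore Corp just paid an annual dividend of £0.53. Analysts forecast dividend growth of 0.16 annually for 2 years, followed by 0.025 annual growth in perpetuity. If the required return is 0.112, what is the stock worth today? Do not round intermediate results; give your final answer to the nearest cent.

£7.92

D_1 = 0.61480
D_2 = 0.71317
Terminal value at year 2: TV = D_2×(1+g_2)/(r−g_2) = 0.73100/0.087 = 8.40227
P_0 = D_1/(1+r)^1 + D_2/(1+r)^2 + TV/(1+r)^2
    = 0.55288 + 0.57674 + 6.79496 = 7.92458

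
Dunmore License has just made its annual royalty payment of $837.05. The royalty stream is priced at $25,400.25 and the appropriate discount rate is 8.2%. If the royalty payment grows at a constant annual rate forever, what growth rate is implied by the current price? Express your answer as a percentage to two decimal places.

P = D₀(1+g)/(r−g) ⇒ P(r−g) = D₀(1+g) ⇒ g(P+D₀) = P·r − D₀
g = (P·r − D₀)/(P + D₀) = ($25,400.25×0.082 − $837.05) / ($25,400.25 + $837.05) = 0.047481

4.75%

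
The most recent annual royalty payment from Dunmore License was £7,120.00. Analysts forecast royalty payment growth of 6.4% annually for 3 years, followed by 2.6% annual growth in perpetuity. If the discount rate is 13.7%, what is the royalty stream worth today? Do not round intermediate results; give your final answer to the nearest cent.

D_1 = 7575.68000
D_2 = 8060.52352
D_3 = 8576.39703
Terminal value at year 3: TV = D_3×(1+g_2)/(r−g_2) = 8799.38335/0.111 = 79273.72386
P_0 = D_1/(1+r)^1 + D_2/(1+r)^2 + D_3/(1+r)^3 + TV/(1+r)^3
    = 6662.86719 + 6235.08416 + 5834.76654 + 53932.16635 = 72664.88425

£72664.88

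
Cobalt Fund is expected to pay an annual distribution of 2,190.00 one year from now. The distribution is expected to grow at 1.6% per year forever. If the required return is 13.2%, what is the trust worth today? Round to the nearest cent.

Growing perpetuity: P = D₁ / (r − g) = 2,190.0000 / (0.132 − 0.016) = 18,879.31

18879.31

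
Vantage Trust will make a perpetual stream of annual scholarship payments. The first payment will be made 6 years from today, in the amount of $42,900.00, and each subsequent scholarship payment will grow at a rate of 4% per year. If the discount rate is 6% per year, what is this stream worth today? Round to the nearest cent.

$1602868.78

Value at end of year 5: C₁ / (r − g) = $42,900.00 / (0.06 − 0.04) = $2,145,000.0000
Discount to today: PV = $2,145,000.0000 / (1 + 0.06)^5 = $2,145,000.0000 / 1.338226 = $1,602,868.78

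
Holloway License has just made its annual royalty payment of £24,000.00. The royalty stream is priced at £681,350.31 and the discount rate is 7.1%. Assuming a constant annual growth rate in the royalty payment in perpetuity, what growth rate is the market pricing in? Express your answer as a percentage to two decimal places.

P = D₀(1+g)/(r−g) ⇒ P(r−g) = D₀(1+g) ⇒ g(P+D₀) = P·r − D₀
g = (P·r − D₀)/(P + D₀) = (£681,350.31×0.071 − £24,000.00) / (£681,350.31 + £24,000.00) = 0.034559

3.46%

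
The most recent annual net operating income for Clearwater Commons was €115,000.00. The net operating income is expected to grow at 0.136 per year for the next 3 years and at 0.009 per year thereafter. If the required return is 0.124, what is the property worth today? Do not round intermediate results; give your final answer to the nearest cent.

D_1 = 130640.00000
D_2 = 148407.04000
D_3 = 168590.39744
Terminal value at year 3: TV = D_3×(1+g_2)/(r−g_2) = 170107.71102/0.115 = 1479197.48710
P_0 = D_1/(1+r)^1 + D_2/(1+r)^2 + D_3/(1+r)^3 + TV/(1+r)^3
    = 116227.75801 + 117468.62375 + 118722.73717 + 1041662.97223 = 1394082.09116

€1394082.09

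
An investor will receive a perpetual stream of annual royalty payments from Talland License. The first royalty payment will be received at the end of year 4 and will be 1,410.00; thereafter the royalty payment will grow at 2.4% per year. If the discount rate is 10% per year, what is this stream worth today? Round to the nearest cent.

13938.87

Value at end of year 3: C₁ / (r − g) = 1,410.00 / (0.1 − 0.024) = 18,552.6316
Discount to today: PV = 18,552.6316 / (1 + 0.1)^3 = 18,552.6316 / 1.331000 = 13,938.87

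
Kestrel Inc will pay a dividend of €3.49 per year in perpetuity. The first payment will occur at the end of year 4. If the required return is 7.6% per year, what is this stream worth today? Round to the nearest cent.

Value at end of year 3: C / r = €3.49 / 0.076 = €45.9211
Discount to today: PV = €45.9211 / (1 + 0.076)^3 = €45.9211 / 1.245767 = €36.86

€36.86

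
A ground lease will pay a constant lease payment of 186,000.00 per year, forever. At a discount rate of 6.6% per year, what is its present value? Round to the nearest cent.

Level perpetuity: PV = C / r = 186,000.00 / 0.066 = 2,818,181.82

2818181.82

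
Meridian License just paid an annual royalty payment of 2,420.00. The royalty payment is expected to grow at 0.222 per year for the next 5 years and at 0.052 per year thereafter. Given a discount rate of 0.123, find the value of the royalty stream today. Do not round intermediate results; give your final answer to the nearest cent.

D_1 = 2957.24000
D_2 = 3613.74728
D_3 = 4415.99918
D_4 = 5396.35099
D_5 = 6594.34091
Terminal value at year 5: TV = D_5×(1+g_2)/(r−g_2) = 6937.24664/0.071 = 97707.69917
P_0 = D_1/(1+r)^1 + D_2/(1+r)^2 + D_3/(1+r)^3 + D_4/(1+r)^4 + D_5/(1+r)^5 + TV/(1+r)^5
    = 2633.33927 + 2865.48583 + 3118.09767 + 3392.97894 + 3692.09285 + 54705.37574 = 70407.37031

70407.37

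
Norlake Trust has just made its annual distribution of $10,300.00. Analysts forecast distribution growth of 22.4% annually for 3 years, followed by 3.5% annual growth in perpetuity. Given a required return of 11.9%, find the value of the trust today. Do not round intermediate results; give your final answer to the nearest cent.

D_1 = 12607.20000
D_2 = 15431.21280
D_3 = 18887.80447
Terminal value at year 3: TV = D_3×(1+g_2)/(r−g_2) = 19548.87762/0.084 = 232724.73361
P_0 = D_1/(1+r)^1 + D_2/(1+r)^2 + D_3/(1+r)^3 + TV/(1+r)^3
    = 11266.48794 + 12323.66509 + 13480.04117 + 166093.36440 = 203163.55859

$203163.56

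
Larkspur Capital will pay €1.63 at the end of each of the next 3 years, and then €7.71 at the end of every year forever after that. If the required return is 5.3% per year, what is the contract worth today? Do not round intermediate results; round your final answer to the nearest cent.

PV of 3-year annuity: €1.63 × [1 − (1+0.053)^−3] / 0.053 = 4.41406
Perpetuity value at year 3: €7.71 / 0.053 = 145.47170
PV of perpetuity: 145.47170 / (1+0.053)^3 = 124.59293
Total PV = 4.41406 + 124.59293 = 129.00699

€129.01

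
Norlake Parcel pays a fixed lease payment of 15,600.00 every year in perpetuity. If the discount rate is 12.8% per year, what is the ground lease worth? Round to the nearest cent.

121875.00

Level perpetuity: PV = C / r = 15,600.00 / 0.128 = 121,875.00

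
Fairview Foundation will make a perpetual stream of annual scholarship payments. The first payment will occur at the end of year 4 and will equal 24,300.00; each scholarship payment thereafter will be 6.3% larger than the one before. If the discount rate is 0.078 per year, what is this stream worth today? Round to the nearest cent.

Value at end of year 3: C₁ / (r − g) = 24,300.00 / (0.078 − 0.063) = 1,620,000.0000
Discount to today: PV = 1,620,000.0000 / (1 + 0.078)^3 = 1,620,000.0000 / 1.252727 = 1,293,179.26

1293179.26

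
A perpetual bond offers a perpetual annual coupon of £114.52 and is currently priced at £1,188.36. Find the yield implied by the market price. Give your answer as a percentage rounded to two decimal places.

9.64%

P = C/r ⇒ r = C/P = £114.52/£1,188.36 = 0.096368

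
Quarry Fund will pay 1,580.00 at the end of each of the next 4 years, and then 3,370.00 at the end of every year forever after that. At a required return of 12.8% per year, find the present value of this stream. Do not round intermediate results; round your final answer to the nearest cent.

20981.62

PV of 4-year annuity: 1,580.00 × [1 − (1+0.128)^−4] / 0.128 = 4719.26141
Perpetuity value at year 4: 3,370.00 / 0.128 = 26328.12500
PV of perpetuity: 26328.12500 / (1+0.128)^4 = 16262.35857
Total PV = 4719.26141 + 16262.35857 = 20981.61998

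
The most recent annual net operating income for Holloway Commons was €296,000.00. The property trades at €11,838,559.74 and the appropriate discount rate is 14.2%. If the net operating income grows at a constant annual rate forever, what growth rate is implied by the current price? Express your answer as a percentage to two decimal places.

P = D₀(1+g)/(r−g) ⇒ P(r−g) = D₀(1+g) ⇒ g(P+D₀) = P·r − D₀
g = (P·r − D₀)/(P + D₀) = (€11,838,559.74×0.142 − €296,000.00) / (€11,838,559.74 + €296,000.00) = 0.114143

11.41%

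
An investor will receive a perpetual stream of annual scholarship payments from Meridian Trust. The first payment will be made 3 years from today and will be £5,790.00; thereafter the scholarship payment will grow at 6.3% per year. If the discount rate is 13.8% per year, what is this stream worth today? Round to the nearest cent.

Value at end of year 2: C₁ / (r − g) = £5,790.00 / (0.138 − 0.063) = £77,200.0000
Discount to today: PV = £77,200.0000 / (1 + 0.138)^2 = £77,200.0000 / 1.295044 = £59,611.87

£59611.87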